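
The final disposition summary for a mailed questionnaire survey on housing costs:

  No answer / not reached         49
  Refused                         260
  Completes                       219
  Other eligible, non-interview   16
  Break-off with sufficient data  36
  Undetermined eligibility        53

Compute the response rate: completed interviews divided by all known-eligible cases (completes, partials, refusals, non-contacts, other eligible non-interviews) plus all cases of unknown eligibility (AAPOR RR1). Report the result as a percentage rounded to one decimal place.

Num = 219
Base = 219 + 36 + 260 + 49 + 16 + 53 = 633
RR1 = 219 / 633 = 0.3460

34.6%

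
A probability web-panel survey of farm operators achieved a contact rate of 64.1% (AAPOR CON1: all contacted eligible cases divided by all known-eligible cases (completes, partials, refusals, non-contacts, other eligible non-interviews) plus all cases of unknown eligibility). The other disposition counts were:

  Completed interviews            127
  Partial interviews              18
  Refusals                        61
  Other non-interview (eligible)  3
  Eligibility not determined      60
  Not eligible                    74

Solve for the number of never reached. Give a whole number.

57

Top = 127 + 18 + 61 + 3 = 209
CON1 = 209 / D = 0.641
D = 209 / 0.641 = 326.1
Rest of base = 269
never reached = 326.1 − 269 ≈ 57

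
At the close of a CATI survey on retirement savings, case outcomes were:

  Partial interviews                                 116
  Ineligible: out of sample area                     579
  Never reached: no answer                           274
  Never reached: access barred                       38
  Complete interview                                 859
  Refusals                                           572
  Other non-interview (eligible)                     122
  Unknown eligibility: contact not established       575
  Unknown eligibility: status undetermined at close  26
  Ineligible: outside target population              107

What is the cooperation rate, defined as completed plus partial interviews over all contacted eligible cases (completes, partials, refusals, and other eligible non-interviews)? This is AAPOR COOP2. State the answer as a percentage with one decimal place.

58.4%

Non-contacts = 274 + 38 = 312
Eligibility not determined = 575 + 26 = 601
Not eligible = 107 + 579 = 686
Numerator: 859 + 116 = 975
Base: 859 + 116 + 572 + 122 = 1669
COOP2 = 975 / 1669 = 0.5842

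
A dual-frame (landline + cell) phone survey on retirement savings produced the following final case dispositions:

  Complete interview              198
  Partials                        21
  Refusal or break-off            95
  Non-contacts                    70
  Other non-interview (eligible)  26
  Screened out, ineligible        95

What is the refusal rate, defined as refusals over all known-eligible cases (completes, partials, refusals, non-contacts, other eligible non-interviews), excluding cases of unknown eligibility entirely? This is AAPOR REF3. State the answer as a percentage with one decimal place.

Numerator: 95
Base: 198 + 21 + 95 + 70 + 26 = 410
REF3 = 95 / 410 = 0.2317

23.2%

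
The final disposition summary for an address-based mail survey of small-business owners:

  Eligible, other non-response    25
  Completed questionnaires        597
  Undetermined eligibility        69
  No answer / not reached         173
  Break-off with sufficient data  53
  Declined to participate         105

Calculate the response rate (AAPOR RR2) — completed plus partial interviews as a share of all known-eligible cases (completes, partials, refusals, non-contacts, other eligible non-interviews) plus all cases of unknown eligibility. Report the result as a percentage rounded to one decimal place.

Num: 597 + 53 = 650
Base: 597 + 53 + 105 + 173 + 25 + 69 = 1022
RR2 = 650 / 1022 = 0.6360

63.6%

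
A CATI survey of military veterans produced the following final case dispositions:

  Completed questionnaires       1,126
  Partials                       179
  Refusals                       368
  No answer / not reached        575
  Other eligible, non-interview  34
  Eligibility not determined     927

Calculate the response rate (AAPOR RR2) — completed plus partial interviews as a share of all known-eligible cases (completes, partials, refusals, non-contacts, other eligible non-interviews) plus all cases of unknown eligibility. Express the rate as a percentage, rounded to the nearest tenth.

40.7%

Top → 1126 + 179 = 1305
Base → 1126 + 179 + 368 + 575 + 34 + 927 = 3209
RR2 = 1305 / 3209 = 0.4067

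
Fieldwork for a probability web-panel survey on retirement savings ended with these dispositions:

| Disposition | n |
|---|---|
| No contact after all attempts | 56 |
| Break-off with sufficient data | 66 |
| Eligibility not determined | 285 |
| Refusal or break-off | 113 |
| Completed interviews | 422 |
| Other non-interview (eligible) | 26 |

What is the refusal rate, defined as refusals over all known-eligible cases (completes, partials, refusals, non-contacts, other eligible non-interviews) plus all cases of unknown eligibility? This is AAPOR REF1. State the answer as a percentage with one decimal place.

11.7%

Top: 113
Base: 422 + 66 + 113 + 56 + 26 + 285 = 968
REF1 = 113 / 968 = 0.1167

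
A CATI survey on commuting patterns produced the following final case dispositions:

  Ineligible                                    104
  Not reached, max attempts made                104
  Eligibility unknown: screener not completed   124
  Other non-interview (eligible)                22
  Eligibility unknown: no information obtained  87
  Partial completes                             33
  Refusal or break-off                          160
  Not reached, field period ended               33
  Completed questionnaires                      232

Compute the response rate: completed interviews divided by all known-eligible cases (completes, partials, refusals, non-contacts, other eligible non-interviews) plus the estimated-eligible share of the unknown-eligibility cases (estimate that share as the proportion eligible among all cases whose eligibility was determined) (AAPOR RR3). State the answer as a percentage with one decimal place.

30.4%

No contact after all attempts = 33 + 104 = 137
Unknown if eligible = 124 + 87 = 211
Top → 232
Eligible (known) → 232 + 33 + 160 + 137 + 22 = 584
e = 584 / (584 + 104) = 584 / 688 = 0.8488
Eligible share of unknowns → 0.8488 × 211 = 179.10
Denominator → 584 + 179.10 = 763.10
RR3 = 232 / 763.10 = 0.3040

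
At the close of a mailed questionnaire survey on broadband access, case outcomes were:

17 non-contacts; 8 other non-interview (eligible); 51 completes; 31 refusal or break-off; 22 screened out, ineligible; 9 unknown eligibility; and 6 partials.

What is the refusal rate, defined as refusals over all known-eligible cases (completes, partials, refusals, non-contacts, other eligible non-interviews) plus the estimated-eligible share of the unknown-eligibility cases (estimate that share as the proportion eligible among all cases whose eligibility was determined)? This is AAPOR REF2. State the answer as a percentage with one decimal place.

25.7%

Numerator: 31
Determined eligible: 51 + 6 + 31 + 17 + 8 = 113
e = 113 / (113 + 22) = 113 / 135 = 0.8370
Eligible share of unknowns: 0.8370 × 9 = 7.53
Denominator: 113 + 7.53 = 120.53
REF2 = 31 / 120.53 = 0.2572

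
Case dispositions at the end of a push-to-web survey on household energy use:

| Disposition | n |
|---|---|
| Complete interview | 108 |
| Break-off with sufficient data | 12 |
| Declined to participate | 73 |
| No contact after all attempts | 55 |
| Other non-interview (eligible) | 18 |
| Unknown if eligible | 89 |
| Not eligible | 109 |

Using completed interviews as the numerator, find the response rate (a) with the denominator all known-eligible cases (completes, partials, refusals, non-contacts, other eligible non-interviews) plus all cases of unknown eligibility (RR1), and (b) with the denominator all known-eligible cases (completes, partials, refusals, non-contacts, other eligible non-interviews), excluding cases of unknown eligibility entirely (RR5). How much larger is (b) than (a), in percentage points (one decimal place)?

Top → 108
Base → 108 + 12 + 73 + 55 + 18 + 89 = 355
RR1 = 108 / 355 = 0.3042
Base → 108 + 12 + 73 + 55 + 18 = 266
RR5 = 108 / 266 = 0.4060
Difference = 40.60 − 30.42 = 10.18 percentage points

10.2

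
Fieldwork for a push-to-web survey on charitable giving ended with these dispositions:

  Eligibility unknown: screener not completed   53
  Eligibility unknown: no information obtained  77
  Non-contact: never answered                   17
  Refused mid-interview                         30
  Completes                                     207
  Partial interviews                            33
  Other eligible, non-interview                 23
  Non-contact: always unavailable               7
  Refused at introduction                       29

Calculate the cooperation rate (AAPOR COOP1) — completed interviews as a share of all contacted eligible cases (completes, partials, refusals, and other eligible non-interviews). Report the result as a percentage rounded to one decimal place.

64.3%

Refusals = 29 + 30 = 59
Non-contacts = 17 + 7 = 24
Unknown eligibility = 53 + 77 = 130
Numerator: 207
Base: 207 + 33 + 59 + 23 = 322
COOP1 = 207 / 322 = 0.6429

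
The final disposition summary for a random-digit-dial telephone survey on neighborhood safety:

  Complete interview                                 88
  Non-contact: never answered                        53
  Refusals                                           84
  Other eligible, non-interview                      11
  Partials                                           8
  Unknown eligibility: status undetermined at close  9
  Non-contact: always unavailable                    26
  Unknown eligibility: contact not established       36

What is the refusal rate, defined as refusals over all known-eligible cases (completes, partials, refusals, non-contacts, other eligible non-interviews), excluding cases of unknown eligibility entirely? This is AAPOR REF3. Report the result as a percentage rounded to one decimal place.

Non-contacts = 53 + 26 = 79
Unknown if eligible = 36 + 9 = 45
Top → 84
Denominator → 88 + 8 + 84 + 79 + 11 = 270
REF3 = 84 / 270 = 0.3111

31.1%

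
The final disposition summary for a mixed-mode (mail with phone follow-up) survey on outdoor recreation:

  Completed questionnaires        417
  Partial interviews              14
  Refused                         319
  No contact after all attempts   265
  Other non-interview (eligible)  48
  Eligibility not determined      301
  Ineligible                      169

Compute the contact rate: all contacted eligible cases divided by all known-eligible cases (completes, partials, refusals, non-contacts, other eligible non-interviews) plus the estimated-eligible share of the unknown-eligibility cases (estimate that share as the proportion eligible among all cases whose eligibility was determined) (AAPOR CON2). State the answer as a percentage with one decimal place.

60.3%

Top = 417 + 14 + 319 + 48 = 798
Eligible (known) = 417 + 14 + 319 + 265 + 48 = 1063
e = 1063 / (1063 + 169) = 1063 / 1232 = 0.8628
e × U = 0.8628 × 301 = 259.70
Denom = 1063 + 259.70 = 1322.70
CON2 = 798 / 1322.70 = 0.6033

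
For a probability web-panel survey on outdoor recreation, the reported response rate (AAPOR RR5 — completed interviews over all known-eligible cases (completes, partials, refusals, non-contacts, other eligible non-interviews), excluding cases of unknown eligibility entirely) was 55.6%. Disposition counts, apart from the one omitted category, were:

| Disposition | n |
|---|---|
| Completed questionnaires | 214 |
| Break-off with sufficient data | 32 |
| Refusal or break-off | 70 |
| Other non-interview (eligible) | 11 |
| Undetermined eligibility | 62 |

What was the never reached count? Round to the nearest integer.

58

RR5 = 214 / D = 0.556
D = 214 / 0.556 = 384.9
Remaining denominator categories sum to 327
never reached = 384.9 − 327 ≈ 58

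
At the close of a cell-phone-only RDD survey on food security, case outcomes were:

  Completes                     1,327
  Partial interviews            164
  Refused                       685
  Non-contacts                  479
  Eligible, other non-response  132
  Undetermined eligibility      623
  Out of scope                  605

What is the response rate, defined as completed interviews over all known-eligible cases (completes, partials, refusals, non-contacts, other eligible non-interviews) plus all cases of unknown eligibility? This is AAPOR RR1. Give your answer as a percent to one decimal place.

38.9%

Num: 1327
Denom: 1327 + 164 + 685 + 479 + 132 + 623 = 3410
RR1 = 1327 / 3410 = 0.3891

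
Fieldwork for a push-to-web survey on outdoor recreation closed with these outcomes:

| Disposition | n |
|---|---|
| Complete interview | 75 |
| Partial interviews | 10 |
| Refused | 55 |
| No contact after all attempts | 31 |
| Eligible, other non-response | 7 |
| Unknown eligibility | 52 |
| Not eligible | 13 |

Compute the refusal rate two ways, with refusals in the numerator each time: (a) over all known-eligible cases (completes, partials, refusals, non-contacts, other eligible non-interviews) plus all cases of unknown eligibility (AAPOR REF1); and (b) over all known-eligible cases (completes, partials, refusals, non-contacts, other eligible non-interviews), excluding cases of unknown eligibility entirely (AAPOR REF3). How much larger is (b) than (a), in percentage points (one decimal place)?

Num → 55
Denominator → 75 + 10 + 55 + 31 + 7 + 52 = 230
REF1 = 55 / 230 = 0.2391
Denominator → 75 + 10 + 55 + 31 + 7 = 178
REF3 = 55 / 178 = 0.3090
Difference = 30.90 − 23.91 = 6.99 percentage points

7.0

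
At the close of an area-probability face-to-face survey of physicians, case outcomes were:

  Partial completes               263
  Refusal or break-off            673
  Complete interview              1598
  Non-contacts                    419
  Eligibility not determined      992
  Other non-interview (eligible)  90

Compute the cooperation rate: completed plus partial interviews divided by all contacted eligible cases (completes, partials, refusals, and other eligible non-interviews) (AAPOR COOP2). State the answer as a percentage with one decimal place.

Top: 1598 + 263 = 1861
Denom: 1598 + 263 + 673 + 90 = 2624
COOP2 = 1861 / 2624 = 0.7092

70.9%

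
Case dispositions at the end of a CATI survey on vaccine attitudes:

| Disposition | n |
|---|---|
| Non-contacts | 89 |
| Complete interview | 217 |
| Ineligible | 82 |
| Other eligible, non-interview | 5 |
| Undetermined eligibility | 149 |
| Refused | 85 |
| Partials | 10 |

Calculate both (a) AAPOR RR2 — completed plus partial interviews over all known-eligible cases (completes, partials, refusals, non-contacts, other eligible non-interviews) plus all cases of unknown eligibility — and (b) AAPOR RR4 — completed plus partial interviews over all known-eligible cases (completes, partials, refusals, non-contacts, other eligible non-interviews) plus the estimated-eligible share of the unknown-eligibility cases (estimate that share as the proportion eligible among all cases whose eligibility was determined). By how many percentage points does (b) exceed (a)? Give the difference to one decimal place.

Top = 217 + 10 = 227
Denom = 217 + 10 + 85 + 89 + 5 + 149 = 555
RR2 = 227 / 555 = 0.4090
Determined eligible = 217 + 10 + 85 + 89 + 5 = 406
e = 406 / (406 + 82) = 406 / 488 = 0.8320
Estimated eligible among unknowns = 0.8320 × 149 = 123.97
Denom = 406 + 123.97 = 529.97
RR4 = 227 / 529.97 = 0.4283
Difference = 42.83 − 40.90 = 1.93 percentage points

1.9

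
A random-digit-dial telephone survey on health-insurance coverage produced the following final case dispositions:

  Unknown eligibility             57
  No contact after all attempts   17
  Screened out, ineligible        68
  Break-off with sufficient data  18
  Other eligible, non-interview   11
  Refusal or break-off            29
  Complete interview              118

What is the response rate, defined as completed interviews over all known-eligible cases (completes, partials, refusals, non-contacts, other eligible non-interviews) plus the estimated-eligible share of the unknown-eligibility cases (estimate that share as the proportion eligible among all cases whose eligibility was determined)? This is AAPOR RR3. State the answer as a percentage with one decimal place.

50.2%

Top → 118
Eligible (known) → 118 + 18 + 29 + 17 + 11 = 193
e = 193 / (193 + 68) = 193 / 261 = 0.7395
Eligible share of unknowns → 0.7395 × 57 = 42.15
Denom → 193 + 42.15 = 235.15
RR3 = 118 / 235.15 = 0.5018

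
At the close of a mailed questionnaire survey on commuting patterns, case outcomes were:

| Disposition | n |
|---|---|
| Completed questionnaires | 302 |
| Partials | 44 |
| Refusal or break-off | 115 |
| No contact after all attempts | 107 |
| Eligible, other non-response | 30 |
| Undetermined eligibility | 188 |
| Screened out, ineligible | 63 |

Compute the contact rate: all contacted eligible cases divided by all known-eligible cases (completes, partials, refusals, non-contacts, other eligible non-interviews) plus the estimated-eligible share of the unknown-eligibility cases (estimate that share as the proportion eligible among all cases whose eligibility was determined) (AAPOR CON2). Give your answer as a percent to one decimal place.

Num = 302 + 44 + 115 + 30 = 491
Eligible (known) = 302 + 44 + 115 + 107 + 30 = 598
e = 598 / (598 + 63) = 598 / 661 = 0.9047
e × U = 0.9047 × 188 = 170.08
Base = 598 + 170.08 = 768.08
CON2 = 491 / 768.08 = 0.6393

63.9%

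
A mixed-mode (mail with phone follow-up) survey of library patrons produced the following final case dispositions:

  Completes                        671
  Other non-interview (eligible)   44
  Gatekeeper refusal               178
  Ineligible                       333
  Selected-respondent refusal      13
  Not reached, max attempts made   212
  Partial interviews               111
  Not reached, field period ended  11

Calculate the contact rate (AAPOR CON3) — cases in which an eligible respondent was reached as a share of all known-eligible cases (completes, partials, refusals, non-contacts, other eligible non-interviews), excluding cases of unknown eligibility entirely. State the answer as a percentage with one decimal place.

82.0%

Declined to participate = 178 + 13 = 191
Non-contacts = 11 + 212 = 223
Top → 671 + 111 + 191 + 44 = 1017
Denominator → 671 + 111 + 191 + 223 + 44 = 1240
CON3 = 1017 / 1240 = 0.8202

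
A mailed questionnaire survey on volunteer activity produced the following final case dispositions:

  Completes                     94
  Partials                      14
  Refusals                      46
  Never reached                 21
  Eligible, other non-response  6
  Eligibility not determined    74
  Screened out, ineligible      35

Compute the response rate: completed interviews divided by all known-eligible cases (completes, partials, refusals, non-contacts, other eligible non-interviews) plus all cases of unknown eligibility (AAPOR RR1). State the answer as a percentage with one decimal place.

Numerator → 94
Denom → 94 + 14 + 46 + 21 + 6 + 74 = 255
RR1 = 94 / 255 = 0.3686

36.9%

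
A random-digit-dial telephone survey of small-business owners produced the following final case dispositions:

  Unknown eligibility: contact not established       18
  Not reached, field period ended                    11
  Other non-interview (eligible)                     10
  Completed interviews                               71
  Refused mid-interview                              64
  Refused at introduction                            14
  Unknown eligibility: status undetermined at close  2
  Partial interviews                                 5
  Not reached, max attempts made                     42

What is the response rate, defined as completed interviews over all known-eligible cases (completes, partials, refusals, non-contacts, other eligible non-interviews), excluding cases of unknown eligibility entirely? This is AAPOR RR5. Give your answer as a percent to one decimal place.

32.7%

Refusals = 14 + 64 = 78
No contact after all attempts = 11 + 42 = 53
Undetermined eligibility = 18 + 2 = 20
Num → 71
Denominator → 71 + 5 + 78 + 53 + 10 = 217
RR5 = 71 / 217 = 0.3272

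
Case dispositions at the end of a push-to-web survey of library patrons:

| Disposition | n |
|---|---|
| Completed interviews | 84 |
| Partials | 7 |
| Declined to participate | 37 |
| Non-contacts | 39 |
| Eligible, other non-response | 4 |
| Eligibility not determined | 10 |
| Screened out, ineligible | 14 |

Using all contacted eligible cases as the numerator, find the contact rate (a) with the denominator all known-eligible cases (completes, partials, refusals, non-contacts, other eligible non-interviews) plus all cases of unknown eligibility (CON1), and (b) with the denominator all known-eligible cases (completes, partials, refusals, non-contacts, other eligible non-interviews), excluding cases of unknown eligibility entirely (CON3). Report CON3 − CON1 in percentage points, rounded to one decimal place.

Numerator → 84 + 7 + 37 + 4 = 132
Base → 84 + 7 + 37 + 39 + 4 + 10 = 181
CON1 = 132 / 181 = 0.7293
Base → 84 + 7 + 37 + 39 + 4 = 171
CON3 = 132 / 171 = 0.7719
Difference = 77.19 − 72.93 = 4.26 percentage points

4.3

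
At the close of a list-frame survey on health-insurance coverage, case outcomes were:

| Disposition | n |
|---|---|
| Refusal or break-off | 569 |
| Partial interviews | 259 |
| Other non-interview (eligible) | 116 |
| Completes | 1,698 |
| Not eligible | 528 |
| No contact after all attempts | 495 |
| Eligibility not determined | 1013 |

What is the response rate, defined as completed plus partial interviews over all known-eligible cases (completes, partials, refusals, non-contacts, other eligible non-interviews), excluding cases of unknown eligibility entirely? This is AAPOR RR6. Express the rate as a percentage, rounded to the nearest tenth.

Top → 1698 + 259 = 1957
Denominator → 1698 + 259 + 569 + 495 + 116 = 3137
RR6 = 1957 / 3137 = 0.6238

62.4%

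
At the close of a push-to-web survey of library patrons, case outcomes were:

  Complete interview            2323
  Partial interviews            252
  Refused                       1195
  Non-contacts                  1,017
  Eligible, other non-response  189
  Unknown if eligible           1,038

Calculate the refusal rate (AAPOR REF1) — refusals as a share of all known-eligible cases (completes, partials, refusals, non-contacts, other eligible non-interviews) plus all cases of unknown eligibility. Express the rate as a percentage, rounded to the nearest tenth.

Numerator: 1195
Denominator: 2323 + 252 + 1195 + 1017 + 189 + 1038 = 6014
REF1 = 1195 / 6014 = 0.1987

19.9%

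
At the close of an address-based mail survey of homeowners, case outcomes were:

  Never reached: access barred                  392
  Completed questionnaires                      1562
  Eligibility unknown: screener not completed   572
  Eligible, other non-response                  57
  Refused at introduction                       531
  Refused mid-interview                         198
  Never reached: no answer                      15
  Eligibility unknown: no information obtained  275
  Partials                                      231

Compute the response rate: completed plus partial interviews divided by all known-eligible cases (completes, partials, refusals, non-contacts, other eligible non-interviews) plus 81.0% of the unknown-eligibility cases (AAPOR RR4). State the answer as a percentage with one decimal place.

48.8%

Refused = 531 + 198 = 729
Never reached = 15 + 392 = 407
Eligibility not determined = 572 + 275 = 847
Top: 1562 + 231 = 1793
Determined eligible: 1562 + 231 + 729 + 407 + 57 = 2986
Estimated eligible among unknowns: 0.8100 × 847 = 686.07
Denominator: 2986 + 686.07 = 3672.07
RR4 = 1793 / 3672.07 = 0.4883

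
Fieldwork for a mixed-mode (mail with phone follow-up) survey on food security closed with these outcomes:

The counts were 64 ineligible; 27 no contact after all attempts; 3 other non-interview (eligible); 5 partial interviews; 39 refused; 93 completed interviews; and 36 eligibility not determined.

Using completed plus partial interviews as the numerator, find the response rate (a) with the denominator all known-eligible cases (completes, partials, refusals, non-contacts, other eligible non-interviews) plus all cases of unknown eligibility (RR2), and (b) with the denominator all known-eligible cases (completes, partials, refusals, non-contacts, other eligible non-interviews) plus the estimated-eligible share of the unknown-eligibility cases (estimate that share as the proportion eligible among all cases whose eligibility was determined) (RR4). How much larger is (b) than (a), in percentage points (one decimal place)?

Num → 93 + 5 = 98
Denominator → 93 + 5 + 39 + 27 + 3 + 36 = 203
RR2 = 98 / 203 = 0.4828
Eligible (known) → 93 + 5 + 39 + 27 + 3 = 167
e = 167 / (167 + 64) = 167 / 231 = 0.7229
Eligible share of unknowns → 0.7229 × 36 = 26.02
Denominator → 167 + 26.02 = 193.02
RR4 = 98 / 193.02 = 0.5077
Difference = 50.77 − 48.28 = 2.49 percentage points

2.5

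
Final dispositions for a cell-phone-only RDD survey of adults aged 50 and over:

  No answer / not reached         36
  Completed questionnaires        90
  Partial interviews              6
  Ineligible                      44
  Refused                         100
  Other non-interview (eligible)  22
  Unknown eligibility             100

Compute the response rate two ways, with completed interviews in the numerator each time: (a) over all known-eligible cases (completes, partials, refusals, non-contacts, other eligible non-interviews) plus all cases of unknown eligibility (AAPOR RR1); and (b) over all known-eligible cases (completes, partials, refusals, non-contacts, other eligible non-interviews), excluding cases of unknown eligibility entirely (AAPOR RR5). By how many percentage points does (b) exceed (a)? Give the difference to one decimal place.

10.0

Numerator: 90
Base: 90 + 6 + 100 + 36 + 22 + 100 = 354
RR1 = 90 / 354 = 0.2542
Base: 90 + 6 + 100 + 36 + 22 = 254
RR5 = 90 / 254 = 0.3543
Difference = 35.43 − 25.42 = 10.01 percentage points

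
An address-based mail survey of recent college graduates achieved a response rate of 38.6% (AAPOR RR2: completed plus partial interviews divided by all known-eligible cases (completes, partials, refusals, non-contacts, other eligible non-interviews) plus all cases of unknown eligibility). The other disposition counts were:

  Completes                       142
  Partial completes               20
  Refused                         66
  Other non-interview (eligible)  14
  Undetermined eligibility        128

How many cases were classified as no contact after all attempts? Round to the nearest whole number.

Top → 142 + 20 = 162
RR2 = 162 / D = 0.386
D = 162 / 0.386 = 419.7
Other denominator terms total 370
no contact after all attempts = 419.7 − 370 ≈ 50

50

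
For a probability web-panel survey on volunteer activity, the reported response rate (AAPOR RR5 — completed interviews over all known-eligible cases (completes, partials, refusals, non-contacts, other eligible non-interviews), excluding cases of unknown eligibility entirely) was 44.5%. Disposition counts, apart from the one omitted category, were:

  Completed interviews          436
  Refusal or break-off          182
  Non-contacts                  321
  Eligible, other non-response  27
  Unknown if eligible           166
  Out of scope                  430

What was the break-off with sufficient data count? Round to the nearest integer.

RR5 = 436 / D = 0.445
D = 436 / 0.445 = 979.8
Remaining denominator categories sum to 966
break-off with sufficient data = 979.8 − 966 ≈ 14

14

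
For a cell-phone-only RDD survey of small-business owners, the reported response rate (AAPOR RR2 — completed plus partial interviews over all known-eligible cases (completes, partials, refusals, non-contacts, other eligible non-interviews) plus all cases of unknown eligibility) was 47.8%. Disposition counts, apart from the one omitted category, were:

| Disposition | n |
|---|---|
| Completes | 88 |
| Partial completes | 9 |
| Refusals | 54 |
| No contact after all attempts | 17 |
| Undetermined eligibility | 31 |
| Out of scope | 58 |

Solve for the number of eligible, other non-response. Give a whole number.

4

Numerator = 88 + 9 = 97
RR2 = 97 / D = 0.478
D = 97 / 0.478 = 202.9
Other denominator terms total 199
eligible, other non-response = 202.9 − 199 ≈ 4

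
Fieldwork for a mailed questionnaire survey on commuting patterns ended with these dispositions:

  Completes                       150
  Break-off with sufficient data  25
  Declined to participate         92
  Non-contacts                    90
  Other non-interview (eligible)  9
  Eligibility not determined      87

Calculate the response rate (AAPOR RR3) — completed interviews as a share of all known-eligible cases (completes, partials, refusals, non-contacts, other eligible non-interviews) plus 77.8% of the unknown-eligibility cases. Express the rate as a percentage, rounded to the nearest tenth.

34.6%

Num: 150
Known eligible: 150 + 25 + 92 + 90 + 9 = 366
Eligible share of unknowns: 0.7780 × 87 = 67.69
Denom: 366 + 67.69 = 433.69
RR3 = 150 / 433.69 = 0.3459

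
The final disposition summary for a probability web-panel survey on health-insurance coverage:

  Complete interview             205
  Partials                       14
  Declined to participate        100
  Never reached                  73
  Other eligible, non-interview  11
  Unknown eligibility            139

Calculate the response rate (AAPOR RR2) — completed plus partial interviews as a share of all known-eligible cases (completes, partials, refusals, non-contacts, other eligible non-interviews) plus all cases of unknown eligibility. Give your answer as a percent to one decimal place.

Num = 205 + 14 = 219
Denom = 205 + 14 + 100 + 73 + 11 + 139 = 542
RR2 = 219 / 542 = 0.4041

40.4%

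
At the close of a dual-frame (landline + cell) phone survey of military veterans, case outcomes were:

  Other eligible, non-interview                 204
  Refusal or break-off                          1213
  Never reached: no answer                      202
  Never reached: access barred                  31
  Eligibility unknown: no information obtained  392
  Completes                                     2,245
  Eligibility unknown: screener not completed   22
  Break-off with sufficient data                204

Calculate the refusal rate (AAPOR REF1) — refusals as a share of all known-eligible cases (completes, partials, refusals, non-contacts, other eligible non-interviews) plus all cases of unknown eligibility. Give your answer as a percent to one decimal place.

No answer / not reached = 202 + 31 = 233
Unknown if eligible = 22 + 392 = 414
Num = 1213
Denominator = 2245 + 204 + 1213 + 233 + 204 + 414 = 4513
REF1 = 1213 / 4513 = 0.2688

26.9%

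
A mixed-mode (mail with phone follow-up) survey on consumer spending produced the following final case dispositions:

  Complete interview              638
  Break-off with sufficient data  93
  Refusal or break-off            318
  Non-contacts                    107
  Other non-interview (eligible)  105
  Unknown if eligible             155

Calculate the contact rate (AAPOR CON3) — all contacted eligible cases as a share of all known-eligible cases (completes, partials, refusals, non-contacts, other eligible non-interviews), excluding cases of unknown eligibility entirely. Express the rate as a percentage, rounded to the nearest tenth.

Num → 638 + 93 + 318 + 105 = 1154
Denominator → 638 + 93 + 318 + 107 + 105 = 1261
CON3 = 1154 / 1261 = 0.9151

91.5%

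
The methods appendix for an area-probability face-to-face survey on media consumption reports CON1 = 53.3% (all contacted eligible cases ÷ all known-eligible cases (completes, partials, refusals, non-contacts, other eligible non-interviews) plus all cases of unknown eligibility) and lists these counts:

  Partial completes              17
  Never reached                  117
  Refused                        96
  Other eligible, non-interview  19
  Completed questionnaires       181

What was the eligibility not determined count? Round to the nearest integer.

157

Top = 181 + 17 + 96 + 19 = 313
CON1 = 313 / D = 0.533
D = 313 / 0.533 = 587.2
Remaining denominator categories sum to 430
eligibility not determined = 587.2 − 430 ≈ 157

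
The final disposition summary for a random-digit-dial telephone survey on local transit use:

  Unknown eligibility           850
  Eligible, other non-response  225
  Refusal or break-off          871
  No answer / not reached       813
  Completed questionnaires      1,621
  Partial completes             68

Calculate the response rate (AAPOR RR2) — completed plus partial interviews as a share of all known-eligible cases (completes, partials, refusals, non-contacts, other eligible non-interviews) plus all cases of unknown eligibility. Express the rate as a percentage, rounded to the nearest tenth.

Numerator: 1621 + 68 = 1689
Base: 1621 + 68 + 871 + 813 + 225 + 850 = 4448
RR2 = 1689 / 4448 = 0.3797

38.0%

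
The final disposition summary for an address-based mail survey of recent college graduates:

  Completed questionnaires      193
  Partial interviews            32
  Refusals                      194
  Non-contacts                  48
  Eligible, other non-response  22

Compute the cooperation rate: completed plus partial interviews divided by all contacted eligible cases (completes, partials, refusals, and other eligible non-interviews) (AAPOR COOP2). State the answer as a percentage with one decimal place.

51.0%

Num → 193 + 32 = 225
Denom → 193 + 32 + 194 + 22 = 441
COOP2 = 225 / 441 = 0.5102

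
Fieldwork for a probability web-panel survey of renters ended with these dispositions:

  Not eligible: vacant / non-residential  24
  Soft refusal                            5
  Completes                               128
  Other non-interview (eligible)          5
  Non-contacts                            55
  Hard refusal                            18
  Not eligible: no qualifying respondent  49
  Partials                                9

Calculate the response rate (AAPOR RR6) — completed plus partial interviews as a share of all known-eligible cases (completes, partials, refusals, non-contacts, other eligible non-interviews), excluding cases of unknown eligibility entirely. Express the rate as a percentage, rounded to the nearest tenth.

62.3%

Refused = 18 + 5 = 23
Ineligible = 49 + 24 = 73
Numerator: 128 + 9 = 137
Denom: 128 + 9 + 23 + 55 + 5 = 220
RR6 = 137 / 220 = 0.6227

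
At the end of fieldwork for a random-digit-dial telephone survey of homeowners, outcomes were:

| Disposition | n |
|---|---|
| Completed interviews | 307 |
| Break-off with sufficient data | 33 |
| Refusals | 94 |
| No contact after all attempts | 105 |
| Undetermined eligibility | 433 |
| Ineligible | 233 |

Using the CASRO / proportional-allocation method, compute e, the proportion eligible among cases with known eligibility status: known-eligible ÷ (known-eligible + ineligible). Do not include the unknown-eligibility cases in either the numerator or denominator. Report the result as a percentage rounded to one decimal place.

69.8%

Determined eligible → 307 + 33 + 94 + 105 = 539
e = 539 / (539 + 233) = 539 / 772 = 0.6982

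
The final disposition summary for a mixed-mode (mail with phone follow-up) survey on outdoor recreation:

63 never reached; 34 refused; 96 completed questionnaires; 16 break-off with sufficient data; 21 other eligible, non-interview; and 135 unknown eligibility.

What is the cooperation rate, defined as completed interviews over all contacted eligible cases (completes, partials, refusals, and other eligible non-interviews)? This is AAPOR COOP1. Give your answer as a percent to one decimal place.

57.5%

Top = 96
Base = 96 + 16 + 34 + 21 = 167
COOP1 = 96 / 167 = 0.5749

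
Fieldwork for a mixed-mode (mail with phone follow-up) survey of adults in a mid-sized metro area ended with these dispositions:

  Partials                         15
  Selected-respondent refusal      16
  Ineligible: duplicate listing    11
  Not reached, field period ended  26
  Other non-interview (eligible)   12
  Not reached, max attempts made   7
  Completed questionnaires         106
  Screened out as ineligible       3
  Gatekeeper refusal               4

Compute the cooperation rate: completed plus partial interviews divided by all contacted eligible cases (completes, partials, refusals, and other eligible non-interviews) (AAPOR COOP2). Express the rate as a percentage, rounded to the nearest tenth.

Declined to participate = 4 + 16 = 20
No answer / not reached = 26 + 7 = 33
Not eligible = 3 + 11 = 14
Num: 106 + 15 = 121
Denominator: 106 + 15 + 20 + 12 = 153
COOP2 = 121 / 153 = 0.7908

79.1%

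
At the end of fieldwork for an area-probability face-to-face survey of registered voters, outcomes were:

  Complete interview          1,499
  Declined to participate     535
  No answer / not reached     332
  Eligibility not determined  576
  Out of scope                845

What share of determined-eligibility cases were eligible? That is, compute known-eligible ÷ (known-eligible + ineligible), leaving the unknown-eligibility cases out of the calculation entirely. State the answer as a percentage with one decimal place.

Eligible (known) = 1499 + 535 + 332 = 2366
e = 2366 / (2366 + 845) = 2366 / 3211 = 0.7368

73.7%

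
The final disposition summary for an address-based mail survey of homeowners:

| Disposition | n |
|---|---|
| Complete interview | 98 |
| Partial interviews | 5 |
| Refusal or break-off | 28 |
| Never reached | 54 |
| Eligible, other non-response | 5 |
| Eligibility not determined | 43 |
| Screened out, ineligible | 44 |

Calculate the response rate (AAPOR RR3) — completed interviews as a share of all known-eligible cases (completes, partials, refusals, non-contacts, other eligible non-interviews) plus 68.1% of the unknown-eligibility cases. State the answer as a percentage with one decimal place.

Num → 98
Determined eligible → 98 + 5 + 28 + 54 + 5 = 190
Estimated eligible among unknowns → 0.6810 × 43 = 29.28
Denom → 190 + 29.28 = 219.28
RR3 = 98 / 219.28 = 0.4469

44.7%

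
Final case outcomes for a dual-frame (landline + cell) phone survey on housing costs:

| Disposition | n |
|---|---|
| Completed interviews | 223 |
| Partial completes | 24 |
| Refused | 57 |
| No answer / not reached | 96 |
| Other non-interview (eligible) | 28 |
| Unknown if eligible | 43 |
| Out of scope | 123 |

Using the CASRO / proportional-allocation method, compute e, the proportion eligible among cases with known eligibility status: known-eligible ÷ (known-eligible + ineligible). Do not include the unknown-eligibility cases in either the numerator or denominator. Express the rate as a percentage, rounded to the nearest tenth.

77.7%

Known eligible: 223 + 24 + 57 + 96 + 28 = 428
e = 428 / (428 + 123) = 428 / 551 = 0.7768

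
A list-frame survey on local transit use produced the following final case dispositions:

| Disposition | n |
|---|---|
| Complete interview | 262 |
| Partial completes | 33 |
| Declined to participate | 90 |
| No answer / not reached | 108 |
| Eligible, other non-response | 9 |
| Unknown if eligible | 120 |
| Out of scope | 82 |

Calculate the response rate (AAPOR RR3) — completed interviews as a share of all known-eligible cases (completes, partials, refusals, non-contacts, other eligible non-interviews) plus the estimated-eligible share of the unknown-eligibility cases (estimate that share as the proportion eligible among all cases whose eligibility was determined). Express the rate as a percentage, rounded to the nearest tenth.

43.3%

Top: 262
Determined eligible: 262 + 33 + 90 + 108 + 9 = 502
e = 502 / (502 + 82) = 502 / 584 = 0.8596
e × U: 0.8596 × 120 = 103.15
Base: 502 + 103.15 = 605.15
RR3 = 262 / 605.15 = 0.4330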